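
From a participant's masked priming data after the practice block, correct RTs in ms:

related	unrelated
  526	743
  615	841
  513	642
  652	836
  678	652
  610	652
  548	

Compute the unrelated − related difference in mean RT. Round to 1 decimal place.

M(related) = 4142/7 = 591.714
M(unrelated) = 4366/6 = 727.667
Difference = 727.667 − 591.714 = 135.952 ms

136.0 ms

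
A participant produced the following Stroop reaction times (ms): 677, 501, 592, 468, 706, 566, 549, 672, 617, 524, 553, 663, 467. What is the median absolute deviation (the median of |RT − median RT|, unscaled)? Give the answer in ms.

Sorted: 467, 468, 501, 524, 549, 553, 566, 592, 617, 663, 672, 677, 706 → median = 566
|x − 566|: 111, 65, 26, 98, 140, 0, 17, 106, 51, 42, 13, 97, 99
Sorted deviations: 0, 13, 17, 26, 42, 51, 65, 97, 98, 99, 106, 111, 140 → MAD = 65

65 ms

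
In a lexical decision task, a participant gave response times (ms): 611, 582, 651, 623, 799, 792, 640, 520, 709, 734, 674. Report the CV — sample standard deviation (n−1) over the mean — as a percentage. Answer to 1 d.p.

12.9%

n = 11, Σ = 7335, M = 666.8182
Σ(x−M)² = 74241.636; s = √(74241.636/10) = 86.1636
CV = 86.1636 / 666.8182 = 0.12922 = 12.922%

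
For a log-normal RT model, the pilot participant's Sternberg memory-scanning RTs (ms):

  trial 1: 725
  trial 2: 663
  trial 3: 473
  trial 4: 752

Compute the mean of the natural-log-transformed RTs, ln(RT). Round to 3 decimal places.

ln(RT): 6.5862, 6.4968, 6.1591, 6.6227
Σ ln(RT) = 25.8648
Mean = 25.8648/4 = 6.46619

6.466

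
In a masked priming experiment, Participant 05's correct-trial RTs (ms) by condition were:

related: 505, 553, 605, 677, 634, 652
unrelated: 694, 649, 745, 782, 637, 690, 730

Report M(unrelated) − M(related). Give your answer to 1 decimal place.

99.5 ms

M(related) = 3626/6 = 604.333
M(unrelated) = 4927/7 = 703.857
Difference = 703.857 − 604.333 = 99.524 ms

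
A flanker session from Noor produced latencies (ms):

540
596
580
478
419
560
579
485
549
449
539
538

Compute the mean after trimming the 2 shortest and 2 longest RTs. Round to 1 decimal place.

533.5 ms

Sorted: 419, 449, 478, 485, 538, 539, 540, 549, 560, 579, 580, 596
Drop lowest 2 (419, 449) and highest 2 (580, 596)
Remaining (n=8): Σ = 4268, mean = 4268/8 = 533.500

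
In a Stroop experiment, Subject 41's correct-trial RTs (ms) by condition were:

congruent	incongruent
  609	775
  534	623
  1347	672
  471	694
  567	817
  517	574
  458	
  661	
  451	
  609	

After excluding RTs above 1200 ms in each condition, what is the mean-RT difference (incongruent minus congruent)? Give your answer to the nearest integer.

congruent: exclude 1347
M(congruent) = 4877/9 = 541.889
M(incongruent) = 4155/6 = 692.500
Difference = 692.500 − 541.889 = 150.611 ms

151 ms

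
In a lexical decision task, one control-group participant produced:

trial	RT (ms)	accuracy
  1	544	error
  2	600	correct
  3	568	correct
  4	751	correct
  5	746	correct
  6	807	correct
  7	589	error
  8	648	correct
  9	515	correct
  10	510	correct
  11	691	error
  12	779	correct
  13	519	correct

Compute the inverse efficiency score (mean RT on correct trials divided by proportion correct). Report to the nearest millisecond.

Correct trials (n=10): 600, 568, 751, 746, 807, 648, 515, 510, 779, 519
Mean correct RT = 6443/10 = 644.3000 ms
Proportion correct = 10/13
IES = 644.3000 / (10/13) = 837.590 ms

838 ms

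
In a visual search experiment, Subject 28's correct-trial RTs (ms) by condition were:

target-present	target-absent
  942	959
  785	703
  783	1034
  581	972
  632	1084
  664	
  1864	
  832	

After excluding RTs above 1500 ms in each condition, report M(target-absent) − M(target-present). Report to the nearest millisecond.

target-present: exclude 1864
M(target-present) = 5219/7 = 745.571
M(target-absent) = 4752/5 = 950.400
Difference = 950.400 − 745.571 = 204.829 ms

205 ms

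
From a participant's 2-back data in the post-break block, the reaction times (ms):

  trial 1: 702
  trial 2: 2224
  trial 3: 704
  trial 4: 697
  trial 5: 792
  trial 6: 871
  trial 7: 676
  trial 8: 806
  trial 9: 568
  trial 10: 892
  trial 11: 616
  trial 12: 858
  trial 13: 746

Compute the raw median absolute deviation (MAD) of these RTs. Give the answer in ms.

70 ms

Sorted: 568, 616, 676, 697, 702, 704, 746, 792, 806, 858, 871, 892, 2224 → median = 746
|x − 746|: 44, 1478, 42, 49, 46, 125, 70, 60, 178, 146, 130, 112, 0
Sorted deviations: 0, 42, 44, 46, 49, 60, 70, 112, 125, 130, 146, 178, 1478 → MAD = 70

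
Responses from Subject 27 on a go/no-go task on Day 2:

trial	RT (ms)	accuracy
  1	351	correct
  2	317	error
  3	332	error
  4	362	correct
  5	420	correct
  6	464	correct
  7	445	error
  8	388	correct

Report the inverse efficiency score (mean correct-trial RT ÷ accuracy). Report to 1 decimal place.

Correct trials (n=5): 351, 362, 420, 464, 388
Mean correct RT = 1985/5 = 397.0000 ms
Proportion correct = 5/8
IES = 397.0000 / (5/8) = 635.200 ms

635.2 ms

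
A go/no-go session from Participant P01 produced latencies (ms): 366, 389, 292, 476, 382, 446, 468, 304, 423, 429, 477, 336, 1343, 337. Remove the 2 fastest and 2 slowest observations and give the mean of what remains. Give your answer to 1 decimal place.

405.2 ms

Sorted: 292, 304, 336, 337, 366, 382, 389, 423, 429, 446, 468, 476, 477, 1343
Drop lowest 2 (292, 304) and highest 2 (477, 1343)
Remaining (n=10): Σ = 4052, mean = 4052/10 = 405.200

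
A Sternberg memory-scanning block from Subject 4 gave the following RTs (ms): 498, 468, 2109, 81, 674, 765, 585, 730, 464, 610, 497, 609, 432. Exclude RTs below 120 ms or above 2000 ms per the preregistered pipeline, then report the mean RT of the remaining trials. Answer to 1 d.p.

575.6 ms

Excluded: 81, 2109
Retained (n=11): Σ = 6332
Mean = 6332/11 = 575.6364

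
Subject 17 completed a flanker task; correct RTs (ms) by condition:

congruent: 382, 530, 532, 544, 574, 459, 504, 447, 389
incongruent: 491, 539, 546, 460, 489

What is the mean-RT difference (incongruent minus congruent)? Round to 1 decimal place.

M(congruent) = 4361/9 = 484.556
M(incongruent) = 2525/5 = 505.000
Difference = 505.000 − 484.556 = 20.444 ms

20.4 ms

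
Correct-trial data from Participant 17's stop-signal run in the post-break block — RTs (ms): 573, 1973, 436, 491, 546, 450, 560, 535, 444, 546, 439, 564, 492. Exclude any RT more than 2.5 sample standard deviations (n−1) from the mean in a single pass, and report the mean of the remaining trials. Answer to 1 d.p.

n = 13, ΣRT = 8049, M = 619.154
Σ(x−M)² = 2017239.69; s = √(2017239.69/12) = 410.004
Cutoffs: 619.154 ± 2.5·410.004 → [-405.9, 1644.2]
Outside: 1973 → excluded.
Retained (n=12): Σ = 6076, mean = 6076/12 = 506.333

506.3 ms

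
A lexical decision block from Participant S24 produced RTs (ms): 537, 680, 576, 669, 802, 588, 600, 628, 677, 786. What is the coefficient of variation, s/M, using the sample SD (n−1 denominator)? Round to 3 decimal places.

n = 10, Σ = 6543, M = 654.3000
Σ(x−M)² = 68478.100; s = √(68478.100/9) = 87.2277
CV = 87.2277 / 654.3000 = 0.13331

0.133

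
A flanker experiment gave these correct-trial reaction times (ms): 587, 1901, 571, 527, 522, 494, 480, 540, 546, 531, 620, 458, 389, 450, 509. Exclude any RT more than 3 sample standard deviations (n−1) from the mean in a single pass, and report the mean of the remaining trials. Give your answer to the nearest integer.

n = 15, ΣRT = 9125, M = 608.333
Σ(x−M)² = 1836761.33; s = √(1836761.33/14) = 362.212
Cutoffs: 608.333 ± 3·362.212 → [-478.3, 1695.0]
Outside: 1901 → excluded.
Retained (n=14): Σ = 7224, mean = 7224/14 = 516.000

516 ms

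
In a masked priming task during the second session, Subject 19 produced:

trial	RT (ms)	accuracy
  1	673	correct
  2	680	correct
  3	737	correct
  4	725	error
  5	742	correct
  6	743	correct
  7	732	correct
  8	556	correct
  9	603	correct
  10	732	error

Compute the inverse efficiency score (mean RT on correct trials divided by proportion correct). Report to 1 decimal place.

Correct trials (n=8): 673, 680, 737, 742, 743, 732, 556, 603
Mean correct RT = 5466/8 = 683.2500 ms
Proportion correct = 8/10
IES = 683.2500 / (8/10) = 854.062 ms

854.1 ms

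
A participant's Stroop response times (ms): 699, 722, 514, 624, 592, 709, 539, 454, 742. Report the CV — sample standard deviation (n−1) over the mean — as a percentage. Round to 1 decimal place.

16.6%

n = 9, Σ = 5595, M = 621.6667
Σ(x−M)² = 85578.000; s = √(85578.000/8) = 103.4275
CV = 103.4275 / 621.6667 = 0.16637 = 16.637%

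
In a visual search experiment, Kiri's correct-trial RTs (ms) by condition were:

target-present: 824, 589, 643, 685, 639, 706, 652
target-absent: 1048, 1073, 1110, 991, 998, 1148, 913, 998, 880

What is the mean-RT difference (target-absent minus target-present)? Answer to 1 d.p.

M(target-present) = 4738/7 = 676.857
M(target-absent) = 9159/9 = 1017.667
Difference = 1017.667 − 676.857 = 340.810 ms

340.8 ms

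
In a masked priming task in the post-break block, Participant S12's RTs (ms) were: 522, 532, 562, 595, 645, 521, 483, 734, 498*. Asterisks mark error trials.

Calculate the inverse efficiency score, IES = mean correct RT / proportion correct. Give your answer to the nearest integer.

Correct trials (n=8): 522, 532, 562, 595, 645, 521, 483, 734
Mean correct RT = 4594/8 = 574.2500 ms
Proportion correct = 8/9
IES = 574.2500 / (8/9) = 646.031 ms

646 ms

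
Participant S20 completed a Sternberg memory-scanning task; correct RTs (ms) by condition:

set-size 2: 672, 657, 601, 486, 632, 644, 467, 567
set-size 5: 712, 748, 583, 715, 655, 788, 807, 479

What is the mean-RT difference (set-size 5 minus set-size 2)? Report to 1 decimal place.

M(set-size 2) = 4726/8 = 590.750
M(set-size 5) = 5487/8 = 685.875
Difference = 685.875 − 590.750 = 95.125 ms

95.1 ms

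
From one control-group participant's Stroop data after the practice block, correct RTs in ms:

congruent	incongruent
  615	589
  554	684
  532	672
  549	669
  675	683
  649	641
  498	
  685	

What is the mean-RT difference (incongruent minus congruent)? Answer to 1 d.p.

61.7 ms

M(congruent) = 4757/8 = 594.625
M(incongruent) = 3938/6 = 656.333
Difference = 656.333 − 594.625 = 61.708 ms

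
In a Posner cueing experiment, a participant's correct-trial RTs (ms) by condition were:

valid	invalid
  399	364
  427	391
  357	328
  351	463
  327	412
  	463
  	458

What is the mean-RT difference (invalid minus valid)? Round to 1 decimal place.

M(valid) = 1861/5 = 372.200
M(invalid) = 2879/7 = 411.286
Difference = 411.286 − 372.200 = 39.086 ms

39.1 ms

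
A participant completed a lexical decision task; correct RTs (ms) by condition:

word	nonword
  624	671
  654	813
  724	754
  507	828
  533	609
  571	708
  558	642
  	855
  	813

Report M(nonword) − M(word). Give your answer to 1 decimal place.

M(word) = 4171/7 = 595.857
M(nonword) = 6693/9 = 743.667
Difference = 743.667 − 595.857 = 147.810 ms

147.8 ms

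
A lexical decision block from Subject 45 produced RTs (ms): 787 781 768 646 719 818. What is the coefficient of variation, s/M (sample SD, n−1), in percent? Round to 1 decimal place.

8.2%

n = 6, Σ = 4519, M = 753.1667
Σ(x−M)² = 18994.833; s = √(18994.833/5) = 61.6358
CV = 61.6358 / 753.1667 = 0.08184 = 8.184%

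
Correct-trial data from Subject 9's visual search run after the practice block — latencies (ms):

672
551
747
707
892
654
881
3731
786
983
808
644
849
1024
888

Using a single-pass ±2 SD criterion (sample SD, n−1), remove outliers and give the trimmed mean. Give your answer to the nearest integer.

n = 15, ΣRT = 14817, M = 987.800
Σ(x−M)² = 8306318.40; s = √(8306318.40/14) = 770.265
Cutoffs: 987.800 ± 2·770.265 → [-552.7, 2528.3]
Outside: 3731 → excluded.
Retained (n=14): Σ = 11086, mean = 11086/14 = 791.857

792 ms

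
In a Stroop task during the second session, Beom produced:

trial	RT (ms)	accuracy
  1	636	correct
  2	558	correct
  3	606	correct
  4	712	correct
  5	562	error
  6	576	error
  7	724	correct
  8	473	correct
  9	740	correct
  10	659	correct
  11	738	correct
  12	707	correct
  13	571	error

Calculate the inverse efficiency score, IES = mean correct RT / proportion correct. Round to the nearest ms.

Correct trials (n=10): 636, 558, 606, 712, 724, 473, 740, 659, 738, 707
Mean correct RT = 6553/10 = 655.3000 ms
Proportion correct = 10/13
IES = 655.3000 / (10/13) = 851.890 ms

852 ms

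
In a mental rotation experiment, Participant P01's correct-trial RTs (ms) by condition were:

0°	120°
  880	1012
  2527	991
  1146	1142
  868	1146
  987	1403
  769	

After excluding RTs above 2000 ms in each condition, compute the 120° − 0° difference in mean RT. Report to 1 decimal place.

0°: exclude 2527
M(0°) = 4650/5 = 930.000
M(120°) = 5694/5 = 1138.800
Difference = 1138.800 − 930.000 = 208.800 ms

208.8 ms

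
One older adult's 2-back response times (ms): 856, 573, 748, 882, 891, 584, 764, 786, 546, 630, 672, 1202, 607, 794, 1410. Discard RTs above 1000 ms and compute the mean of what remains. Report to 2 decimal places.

717.92 ms

Excluded: 1202, 1410
Retained (n=13): Σ = 9333
Mean = 9333/13 = 717.9231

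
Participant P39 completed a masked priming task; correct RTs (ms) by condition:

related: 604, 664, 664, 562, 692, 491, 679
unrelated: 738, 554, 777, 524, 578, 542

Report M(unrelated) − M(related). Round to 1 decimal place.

-3.5 ms

M(related) = 4356/7 = 622.286
M(unrelated) = 3713/6 = 618.833
Difference = 618.833 − 622.286 = -3.452 ms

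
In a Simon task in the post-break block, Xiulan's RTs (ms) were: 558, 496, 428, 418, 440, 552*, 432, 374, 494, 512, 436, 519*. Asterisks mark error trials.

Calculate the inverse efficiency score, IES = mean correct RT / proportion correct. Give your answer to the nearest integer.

551 ms

Correct trials (n=10): 558, 496, 428, 418, 440, 432, 374, 494, 512, 436
Mean correct RT = 4588/10 = 458.8000 ms
Proportion correct = 10/12
IES = 458.8000 / (10/12) = 550.560 ms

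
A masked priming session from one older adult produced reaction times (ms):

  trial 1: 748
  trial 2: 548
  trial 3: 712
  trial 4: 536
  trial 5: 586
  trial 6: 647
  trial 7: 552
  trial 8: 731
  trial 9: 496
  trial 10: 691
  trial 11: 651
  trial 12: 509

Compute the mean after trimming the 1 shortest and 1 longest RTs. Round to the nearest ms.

Sorted: 496, 509, 536, 548, 552, 586, 647, 651, 691, 712, 731, 748
Drop lowest 1 (496) and highest 1 (748)
Remaining (n=10): Σ = 6163, mean = 6163/10 = 616.300

616 ms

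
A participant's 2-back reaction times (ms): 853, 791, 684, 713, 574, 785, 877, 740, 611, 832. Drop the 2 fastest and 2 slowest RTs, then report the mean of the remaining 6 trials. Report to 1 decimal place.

757.5 ms

Sorted: 574, 611, 684, 713, 740, 785, 791, 832, 853, 877
Drop lowest 2 (574, 611) and highest 2 (853, 877)
Remaining (n=6): Σ = 4545, mean = 4545/6 = 757.500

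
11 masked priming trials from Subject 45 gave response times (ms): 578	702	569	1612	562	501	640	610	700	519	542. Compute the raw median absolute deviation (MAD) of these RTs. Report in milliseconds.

Sorted: 501, 519, 542, 562, 569, 578, 610, 640, 700, 702, 1612 → median = 578
|x − 578|: 0, 124, 9, 1034, 16, 77, 62, 32, 122, 59, 36
Sorted deviations: 0, 9, 16, 32, 36, 59, 62, 77, 122, 124, 1034 → MAD = 59

59 ms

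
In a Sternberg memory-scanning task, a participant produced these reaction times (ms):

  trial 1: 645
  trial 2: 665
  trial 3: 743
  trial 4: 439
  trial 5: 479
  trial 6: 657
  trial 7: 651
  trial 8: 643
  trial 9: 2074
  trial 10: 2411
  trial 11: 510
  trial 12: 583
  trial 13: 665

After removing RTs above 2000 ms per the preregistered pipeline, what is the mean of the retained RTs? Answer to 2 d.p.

Excluded: 2074, 2411
Retained (n=11): Σ = 6680
Mean = 6680/11 = 607.2727

607.27 ms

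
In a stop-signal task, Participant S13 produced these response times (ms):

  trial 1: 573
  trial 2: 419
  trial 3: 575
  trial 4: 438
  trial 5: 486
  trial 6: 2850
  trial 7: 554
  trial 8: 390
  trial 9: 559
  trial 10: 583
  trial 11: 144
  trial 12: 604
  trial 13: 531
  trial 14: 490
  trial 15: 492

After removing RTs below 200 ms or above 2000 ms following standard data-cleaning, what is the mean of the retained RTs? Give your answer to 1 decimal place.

Excluded: 144, 2850
Retained (n=13): Σ = 6694
Mean = 6694/13 = 514.9231

514.9 ms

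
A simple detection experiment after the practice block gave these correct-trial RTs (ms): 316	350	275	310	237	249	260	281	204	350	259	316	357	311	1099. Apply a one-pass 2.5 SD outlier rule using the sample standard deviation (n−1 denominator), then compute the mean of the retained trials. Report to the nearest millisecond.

n = 15, ΣRT = 5174, M = 344.933
Σ(x−M)² = 637150.93; s = √(637150.93/14) = 213.333
Cutoffs: 344.933 ± 2.5·213.333 → [-188.4, 878.3]
Outside: 1099 → excluded.
Retained (n=14): Σ = 4075, mean = 4075/14 = 291.071

291 ms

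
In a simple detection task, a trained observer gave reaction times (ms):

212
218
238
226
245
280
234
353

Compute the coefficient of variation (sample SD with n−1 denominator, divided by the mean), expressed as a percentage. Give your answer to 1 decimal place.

n = 8, Σ = 2006, M = 250.7500
Σ(x−M)² = 14973.500; s = √(14973.500/7) = 46.2501
CV = 46.2501 / 250.7500 = 0.18445 = 18.445%

18.4%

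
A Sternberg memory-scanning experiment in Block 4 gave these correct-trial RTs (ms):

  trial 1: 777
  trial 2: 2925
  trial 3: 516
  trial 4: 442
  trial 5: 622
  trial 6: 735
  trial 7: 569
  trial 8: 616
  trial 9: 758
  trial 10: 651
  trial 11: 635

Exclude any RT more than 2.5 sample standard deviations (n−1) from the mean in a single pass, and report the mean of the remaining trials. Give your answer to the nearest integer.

632 ms

n = 11, ΣRT = 9246, M = 840.545
Σ(x−M)² = 4881206.73; s = √(4881206.73/10) = 698.656
Cutoffs: 840.545 ± 2.5·698.656 → [-906.1, 2587.2]
Outside: 2925 → excluded.
Retained (n=10): Σ = 6321, mean = 6321/10 = 632.100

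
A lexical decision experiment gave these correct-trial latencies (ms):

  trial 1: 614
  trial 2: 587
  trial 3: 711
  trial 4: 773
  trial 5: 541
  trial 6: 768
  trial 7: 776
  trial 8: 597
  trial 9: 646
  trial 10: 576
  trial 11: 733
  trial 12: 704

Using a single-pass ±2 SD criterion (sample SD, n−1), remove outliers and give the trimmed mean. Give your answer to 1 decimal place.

668.8 ms

n = 12, ΣRT = 8026, M = 668.833
Σ(x−M)² = 79645.67; s = √(79645.67/11) = 85.091
Cutoffs: 668.833 ± 2·85.091 → [498.7, 839.0]
No RTs fall outside the cutoffs; all 12 retained. Mean = 8026/12 = 668.833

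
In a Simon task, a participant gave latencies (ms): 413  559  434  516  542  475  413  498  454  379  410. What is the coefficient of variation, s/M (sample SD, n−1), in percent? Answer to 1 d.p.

12.9%

n = 11, Σ = 5093, M = 463.0000
Σ(x−M)² = 35422.000; s = √(35422.000/10) = 59.5164
CV = 59.5164 / 463.0000 = 0.12855 = 12.855%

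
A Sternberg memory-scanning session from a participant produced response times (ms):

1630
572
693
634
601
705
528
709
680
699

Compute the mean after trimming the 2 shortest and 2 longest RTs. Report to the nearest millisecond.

669 ms

Sorted: 528, 572, 601, 634, 680, 693, 699, 705, 709, 1630
Drop lowest 2 (528, 572) and highest 2 (709, 1630)
Remaining (n=6): Σ = 4012, mean = 4012/6 = 668.667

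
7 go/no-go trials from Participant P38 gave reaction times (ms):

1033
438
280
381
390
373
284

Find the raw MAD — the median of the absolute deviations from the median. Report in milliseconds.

57 ms

Sorted: 280, 284, 373, 381, 390, 438, 1033 → median = 381
|x − 381|: 652, 57, 101, 0, 9, 8, 97
Sorted deviations: 0, 8, 9, 57, 97, 101, 652 → MAD = 57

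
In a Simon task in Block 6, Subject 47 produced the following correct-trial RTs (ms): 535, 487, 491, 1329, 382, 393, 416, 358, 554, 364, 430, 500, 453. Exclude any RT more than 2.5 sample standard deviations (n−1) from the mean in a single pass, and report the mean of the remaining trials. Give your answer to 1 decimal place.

n = 13, ΣRT = 6692, M = 514.769
Σ(x−M)² = 766994.31; s = √(766994.31/12) = 252.817
Cutoffs: 514.769 ± 2.5·252.817 → [-117.3, 1146.8]
Outside: 1329 → excluded.
Retained (n=12): Σ = 5363, mean = 5363/12 = 446.917

446.9 ms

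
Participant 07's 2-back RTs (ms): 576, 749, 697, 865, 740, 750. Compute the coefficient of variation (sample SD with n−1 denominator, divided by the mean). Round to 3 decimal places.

0.128

n = 6, Σ = 4377, M = 729.5000
Σ(x−M)² = 43889.500; s = √(43889.500/5) = 93.6904
CV = 93.6904 / 729.5000 = 0.12843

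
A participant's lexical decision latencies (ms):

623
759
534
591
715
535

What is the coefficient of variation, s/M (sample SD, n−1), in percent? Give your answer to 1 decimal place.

n = 6, Σ = 3757, M = 626.1667
Σ(x−M)² = 43588.833; s = √(43588.833/5) = 93.3690
CV = 93.3690 / 626.1667 = 0.14911 = 14.911%

14.9%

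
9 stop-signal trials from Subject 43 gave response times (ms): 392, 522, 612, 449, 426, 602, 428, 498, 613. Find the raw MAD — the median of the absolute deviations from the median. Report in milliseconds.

Sorted: 392, 426, 428, 449, 498, 522, 602, 612, 613 → median = 498
|x − 498|: 106, 24, 114, 49, 72, 104, 70, 0, 115
Sorted deviations: 0, 24, 49, 70, 72, 104, 106, 114, 115 → MAD = 72

72 ms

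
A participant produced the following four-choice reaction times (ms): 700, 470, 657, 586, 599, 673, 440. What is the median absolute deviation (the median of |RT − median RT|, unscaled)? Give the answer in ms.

Sorted: 440, 470, 586, 599, 657, 673, 700 → median = 599
|x − 599|: 101, 129, 58, 13, 0, 74, 159
Sorted deviations: 0, 13, 58, 74, 101, 129, 159 → MAD = 74

74 ms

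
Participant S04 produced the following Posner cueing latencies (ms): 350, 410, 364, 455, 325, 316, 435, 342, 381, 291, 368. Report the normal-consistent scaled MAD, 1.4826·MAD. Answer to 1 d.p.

57.8 ms

Sorted: 291, 316, 325, 342, 350, 364, 368, 381, 410, 435, 455 → median = 364
|x − 364| sorted: 0, 4, 14, 17, 22, 39, 46, 48, 71, 73, 91 → MAD = 39
Robust SD ≈ 1.4826 × 39 = 57.821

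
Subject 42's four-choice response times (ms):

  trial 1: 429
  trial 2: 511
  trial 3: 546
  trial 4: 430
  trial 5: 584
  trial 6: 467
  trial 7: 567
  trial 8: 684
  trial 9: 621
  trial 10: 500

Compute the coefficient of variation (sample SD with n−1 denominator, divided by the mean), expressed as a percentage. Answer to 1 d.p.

15.5%

n = 10, Σ = 5339, M = 533.9000
Σ(x−M)² = 61816.900; s = √(61816.900/9) = 82.8767
CV = 82.8767 / 533.9000 = 0.15523 = 15.523%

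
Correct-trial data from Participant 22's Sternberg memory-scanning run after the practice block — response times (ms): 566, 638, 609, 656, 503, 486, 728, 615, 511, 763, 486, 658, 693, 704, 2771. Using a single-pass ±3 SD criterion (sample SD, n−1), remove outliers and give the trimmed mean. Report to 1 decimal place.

615.4 ms

n = 15, ΣRT = 11387, M = 759.133
Σ(x−M)² = 4448535.73; s = √(4448535.73/14) = 563.695
Cutoffs: 759.133 ± 3·563.695 → [-932.0, 2450.2]
Outside: 2771 → excluded.
Retained (n=14): Σ = 8616, mean = 8616/14 = 615.429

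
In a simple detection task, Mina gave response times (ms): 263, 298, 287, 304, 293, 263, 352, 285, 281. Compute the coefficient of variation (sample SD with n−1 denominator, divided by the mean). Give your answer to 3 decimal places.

n = 9, Σ = 2626, M = 291.7778
Σ(x−M)² = 5657.556; s = √(5657.556/8) = 26.5931
CV = 26.5931 / 291.7778 = 0.09114

0.091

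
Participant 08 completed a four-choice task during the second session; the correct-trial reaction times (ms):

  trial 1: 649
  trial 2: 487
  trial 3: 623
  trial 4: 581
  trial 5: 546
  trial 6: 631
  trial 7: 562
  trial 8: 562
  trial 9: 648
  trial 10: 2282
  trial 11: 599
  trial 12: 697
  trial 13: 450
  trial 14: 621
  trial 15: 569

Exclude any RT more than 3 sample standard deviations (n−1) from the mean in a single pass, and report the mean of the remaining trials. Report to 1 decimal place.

n = 15, ΣRT = 10507, M = 700.467
Σ(x−M)² = 2736161.73; s = √(2736161.73/14) = 442.086
Cutoffs: 700.467 ± 3·442.086 → [-625.8, 2026.7]
Outside: 2282 → excluded.
Retained (n=14): Σ = 8225, mean = 8225/14 = 587.500

587.5 ms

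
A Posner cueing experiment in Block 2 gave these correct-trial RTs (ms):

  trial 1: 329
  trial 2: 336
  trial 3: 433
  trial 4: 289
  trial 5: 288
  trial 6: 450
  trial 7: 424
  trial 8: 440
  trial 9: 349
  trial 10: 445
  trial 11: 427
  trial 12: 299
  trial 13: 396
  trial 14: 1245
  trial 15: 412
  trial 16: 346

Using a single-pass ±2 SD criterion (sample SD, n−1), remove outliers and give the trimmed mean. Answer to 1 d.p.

377.5 ms

n = 16, ΣRT = 6908, M = 431.750
Σ(x−M)² = 756295.00; s = √(756295.00/15) = 224.543
Cutoffs: 431.750 ± 2·224.543 → [-17.3, 880.8]
Outside: 1245 → excluded.
Retained (n=15): Σ = 5663, mean = 5663/15 = 377.533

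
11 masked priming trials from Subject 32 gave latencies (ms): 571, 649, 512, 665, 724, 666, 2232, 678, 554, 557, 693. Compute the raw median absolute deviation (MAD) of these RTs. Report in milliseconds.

59 ms

Sorted: 512, 554, 557, 571, 649, 665, 666, 678, 693, 724, 2232 → median = 665
|x − 665|: 94, 16, 153, 0, 59, 1, 1567, 13, 111, 108, 28
Sorted deviations: 0, 1, 13, 16, 28, 59, 94, 108, 111, 153, 1567 → MAD = 59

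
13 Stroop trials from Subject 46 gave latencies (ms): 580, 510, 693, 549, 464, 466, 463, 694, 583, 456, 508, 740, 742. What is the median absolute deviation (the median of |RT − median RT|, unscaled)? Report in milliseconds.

Sorted: 456, 463, 464, 466, 508, 510, 549, 580, 583, 693, 694, 740, 742 → median = 549
|x − 549|: 31, 39, 144, 0, 85, 83, 86, 145, 34, 93, 41, 191, 193
Sorted deviations: 0, 31, 34, 39, 41, 83, 85, 86, 93, 144, 145, 191, 193 → MAD = 85

85 ms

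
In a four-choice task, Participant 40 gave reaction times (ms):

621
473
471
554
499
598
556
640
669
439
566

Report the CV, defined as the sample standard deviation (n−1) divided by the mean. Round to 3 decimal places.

n = 11, Σ = 6086, M = 553.2727
Σ(x−M)² = 56888.182; s = √(56888.182/10) = 75.4243
CV = 75.4243 / 553.2727 = 0.13632

0.136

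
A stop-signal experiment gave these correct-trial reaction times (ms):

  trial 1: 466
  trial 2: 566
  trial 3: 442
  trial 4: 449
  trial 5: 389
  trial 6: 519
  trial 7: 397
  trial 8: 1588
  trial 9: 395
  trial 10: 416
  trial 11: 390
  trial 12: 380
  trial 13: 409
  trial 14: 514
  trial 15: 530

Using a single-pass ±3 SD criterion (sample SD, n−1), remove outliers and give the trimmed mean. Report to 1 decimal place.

n = 15, ΣRT = 7850, M = 523.333
Σ(x−M)² = 1264303.33; s = √(1264303.33/14) = 300.512
Cutoffs: 523.333 ± 3·300.512 → [-378.2, 1424.9]
Outside: 1588 → excluded.
Retained (n=14): Σ = 6262, mean = 6262/14 = 447.286

447.3 ms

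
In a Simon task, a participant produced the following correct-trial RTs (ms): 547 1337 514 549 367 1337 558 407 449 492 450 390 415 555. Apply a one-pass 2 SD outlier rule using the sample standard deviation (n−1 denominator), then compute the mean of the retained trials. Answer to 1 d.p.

n = 14, ΣRT = 8367, M = 597.643
Σ(x−M)² = 1329683.21; s = √(1329683.21/13) = 319.818
Cutoffs: 597.643 ± 2·319.818 → [-42.0, 1237.3]
Outside: 1337, 1337 → excluded.
Retained (n=12): Σ = 5693, mean = 5693/12 = 474.417

474.4 ms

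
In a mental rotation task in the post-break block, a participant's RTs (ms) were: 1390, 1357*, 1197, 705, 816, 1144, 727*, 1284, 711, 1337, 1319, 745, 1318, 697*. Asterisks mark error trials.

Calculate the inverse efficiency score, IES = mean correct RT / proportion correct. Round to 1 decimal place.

Correct trials (n=11): 1390, 1197, 705, 816, 1144, 1284, 711, 1337, 1319, 745, 1318
Mean correct RT = 11966/11 = 1087.8182 ms
Proportion correct = 11/14
IES = 1087.8182 / (11/14) = 1384.496 ms

1384.5 ms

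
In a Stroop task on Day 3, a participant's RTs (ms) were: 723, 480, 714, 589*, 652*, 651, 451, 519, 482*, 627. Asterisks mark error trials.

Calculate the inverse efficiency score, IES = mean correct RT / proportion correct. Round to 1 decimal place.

Correct trials (n=7): 723, 480, 714, 651, 451, 519, 627
Mean correct RT = 4165/7 = 595.0000 ms
Proportion correct = 7/10
IES = 595.0000 / (7/10) = 850.000 ms

850.0 ms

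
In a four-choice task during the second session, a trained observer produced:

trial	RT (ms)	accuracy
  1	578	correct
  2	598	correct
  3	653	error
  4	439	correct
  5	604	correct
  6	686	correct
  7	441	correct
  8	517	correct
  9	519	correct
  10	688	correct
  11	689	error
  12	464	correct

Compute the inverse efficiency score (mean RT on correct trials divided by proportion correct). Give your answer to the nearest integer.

664 ms

Correct trials (n=10): 578, 598, 439, 604, 686, 441, 517, 519, 688, 464
Mean correct RT = 5534/10 = 553.4000 ms
Proportion correct = 10/12
IES = 553.4000 / (10/12) = 664.080 ms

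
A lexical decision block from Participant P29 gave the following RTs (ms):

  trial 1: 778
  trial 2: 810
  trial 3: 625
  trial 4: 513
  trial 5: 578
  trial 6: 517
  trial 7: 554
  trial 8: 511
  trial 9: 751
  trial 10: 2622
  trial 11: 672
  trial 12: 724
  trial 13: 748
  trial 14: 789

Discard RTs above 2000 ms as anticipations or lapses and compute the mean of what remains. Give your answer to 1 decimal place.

Excluded: 2622
Retained (n=13): Σ = 8570
Mean = 8570/13 = 659.2308

659.2 ms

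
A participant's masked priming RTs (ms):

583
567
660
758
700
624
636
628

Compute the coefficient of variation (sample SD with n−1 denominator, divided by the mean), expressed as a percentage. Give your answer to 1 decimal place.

n = 8, Σ = 5156, M = 644.5000
Σ(x−M)² = 26756.000; s = √(26756.000/7) = 61.8246
CV = 61.8246 / 644.5000 = 0.09593 = 9.593%

9.6%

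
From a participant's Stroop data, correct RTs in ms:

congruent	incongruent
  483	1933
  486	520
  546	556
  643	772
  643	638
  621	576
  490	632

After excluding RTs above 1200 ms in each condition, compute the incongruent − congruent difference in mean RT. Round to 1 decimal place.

incongruent: exclude 1933
M(congruent) = 3912/7 = 558.857
M(incongruent) = 3694/6 = 615.667
Difference = 615.667 − 558.857 = 56.810 ms

56.8 ms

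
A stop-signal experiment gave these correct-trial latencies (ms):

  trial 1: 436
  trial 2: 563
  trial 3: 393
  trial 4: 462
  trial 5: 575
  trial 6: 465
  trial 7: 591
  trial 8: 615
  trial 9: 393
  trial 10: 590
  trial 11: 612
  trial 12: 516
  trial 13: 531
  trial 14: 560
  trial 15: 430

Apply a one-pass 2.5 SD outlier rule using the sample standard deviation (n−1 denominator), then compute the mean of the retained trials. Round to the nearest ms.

515 ms

n = 15, ΣRT = 7732, M = 515.467
Σ(x−M)² = 87535.73; s = √(87535.73/14) = 79.073
Cutoffs: 515.467 ± 2.5·79.073 → [317.8, 713.1]
No RTs fall outside the cutoffs; all 15 retained. Mean = 7732/15 = 515.467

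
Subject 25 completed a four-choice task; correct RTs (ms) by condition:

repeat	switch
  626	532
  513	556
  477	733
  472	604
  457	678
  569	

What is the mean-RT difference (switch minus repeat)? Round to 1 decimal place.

101.6 ms

M(repeat) = 3114/6 = 519.000
M(switch) = 3103/5 = 620.600
Difference = 620.600 − 519.000 = 101.600 ms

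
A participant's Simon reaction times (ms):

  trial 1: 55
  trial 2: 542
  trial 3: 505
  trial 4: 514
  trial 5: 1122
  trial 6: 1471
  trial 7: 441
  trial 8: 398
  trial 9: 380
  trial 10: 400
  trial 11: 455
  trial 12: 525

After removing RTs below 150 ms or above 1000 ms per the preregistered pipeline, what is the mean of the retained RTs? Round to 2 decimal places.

Excluded: 55, 1122, 1471
Retained (n=9): Σ = 4160
Mean = 4160/9 = 462.2222

462.22 ms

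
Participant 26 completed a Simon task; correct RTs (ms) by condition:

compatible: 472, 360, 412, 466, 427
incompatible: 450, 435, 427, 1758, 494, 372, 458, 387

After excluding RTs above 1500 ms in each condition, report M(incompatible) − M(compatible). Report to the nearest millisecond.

incompatible: exclude 1758
M(compatible) = 2137/5 = 427.400
M(incompatible) = 3023/7 = 431.857
Difference = 431.857 − 427.400 = 4.457 ms

4 ms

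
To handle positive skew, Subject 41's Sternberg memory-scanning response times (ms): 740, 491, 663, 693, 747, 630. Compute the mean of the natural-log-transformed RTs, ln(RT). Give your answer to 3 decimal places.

6.484

ln(RT): 6.6067, 6.1964, 6.4968, 6.5410, 6.6161, 6.4457
Σ ln(RT) = 38.9027
Mean = 38.9027/6 = 6.48378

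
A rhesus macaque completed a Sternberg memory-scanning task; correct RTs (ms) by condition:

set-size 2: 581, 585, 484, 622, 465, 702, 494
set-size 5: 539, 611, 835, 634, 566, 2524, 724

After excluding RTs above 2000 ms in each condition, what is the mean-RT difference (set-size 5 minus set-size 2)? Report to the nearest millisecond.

90 ms

set-size 5: exclude 2524
M(set-size 2) = 3933/7 = 561.857
M(set-size 5) = 3909/6 = 651.500
Difference = 651.500 − 561.857 = 89.643 ms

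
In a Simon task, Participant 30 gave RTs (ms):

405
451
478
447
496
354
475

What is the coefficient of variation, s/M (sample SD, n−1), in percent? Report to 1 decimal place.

n = 7, Σ = 3106, M = 443.7143
Σ(x−M)² = 14499.429; s = √(14499.429/6) = 49.1586
CV = 49.1586 / 443.7143 = 0.11079 = 11.079%

11.1%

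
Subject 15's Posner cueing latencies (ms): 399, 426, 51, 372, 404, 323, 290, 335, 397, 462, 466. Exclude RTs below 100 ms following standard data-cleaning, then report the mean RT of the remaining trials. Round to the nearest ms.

387 ms

Excluded: 51
Retained (n=10): Σ = 3874
Mean = 3874/10 = 387.4000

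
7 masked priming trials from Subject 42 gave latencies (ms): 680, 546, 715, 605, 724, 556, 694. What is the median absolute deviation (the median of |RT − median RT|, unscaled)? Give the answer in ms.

Sorted: 546, 556, 605, 680, 694, 715, 724 → median = 680
|x − 680|: 0, 134, 35, 75, 44, 124, 14
Sorted deviations: 0, 14, 35, 44, 75, 124, 134 → MAD = 44

44 ms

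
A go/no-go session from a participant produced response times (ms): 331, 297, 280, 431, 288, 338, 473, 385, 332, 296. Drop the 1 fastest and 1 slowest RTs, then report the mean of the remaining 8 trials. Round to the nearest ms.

Sorted: 280, 288, 296, 297, 331, 332, 338, 385, 431, 473
Drop lowest 1 (280) and highest 1 (473)
Remaining (n=8): Σ = 2698, mean = 2698/8 = 337.250

337 ms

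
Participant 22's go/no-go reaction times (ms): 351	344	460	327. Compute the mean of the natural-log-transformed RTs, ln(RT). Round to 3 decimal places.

ln(RT): 5.8608, 5.8406, 6.1312, 5.7900
Σ ln(RT) = 23.6226
Mean = 23.6226/4 = 5.90565

5.906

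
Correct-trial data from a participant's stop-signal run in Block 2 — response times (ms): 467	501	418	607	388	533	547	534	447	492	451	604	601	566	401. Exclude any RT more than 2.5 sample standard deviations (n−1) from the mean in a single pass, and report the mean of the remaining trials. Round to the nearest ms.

n = 15, ΣRT = 7557, M = 503.800
Σ(x−M)² = 76492.40; s = √(76492.40/14) = 73.917
Cutoffs: 503.800 ± 2.5·73.917 → [319.0, 688.6]
No RTs fall outside the cutoffs; all 15 retained. Mean = 7557/15 = 503.800

504 ms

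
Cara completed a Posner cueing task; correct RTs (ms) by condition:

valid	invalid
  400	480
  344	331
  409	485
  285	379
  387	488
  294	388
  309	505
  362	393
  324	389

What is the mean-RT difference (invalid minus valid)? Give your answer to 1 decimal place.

M(valid) = 3114/9 = 346.000
M(invalid) = 3838/9 = 426.444
Difference = 426.444 − 346.000 = 80.444 ms

80.4 ms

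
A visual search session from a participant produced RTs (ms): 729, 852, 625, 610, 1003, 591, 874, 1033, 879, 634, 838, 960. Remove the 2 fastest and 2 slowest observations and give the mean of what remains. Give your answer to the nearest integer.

Sorted: 591, 610, 625, 634, 729, 838, 852, 874, 879, 960, 1003, 1033
Drop lowest 2 (591, 610) and highest 2 (1003, 1033)
Remaining (n=8): Σ = 6391, mean = 6391/8 = 798.875

799 ms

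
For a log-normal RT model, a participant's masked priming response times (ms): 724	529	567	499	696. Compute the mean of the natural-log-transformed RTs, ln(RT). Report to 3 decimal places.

ln(RT): 6.5848, 6.2710, 6.3404, 6.2126, 6.5453
Σ ln(RT) = 31.9541
Mean = 31.9541/5 = 6.39082

6.391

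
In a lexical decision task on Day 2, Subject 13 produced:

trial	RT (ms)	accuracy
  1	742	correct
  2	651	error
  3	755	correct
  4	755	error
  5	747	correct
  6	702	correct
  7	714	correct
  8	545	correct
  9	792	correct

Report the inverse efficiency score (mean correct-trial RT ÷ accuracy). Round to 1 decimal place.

Correct trials (n=7): 742, 755, 747, 702, 714, 545, 792
Mean correct RT = 4997/7 = 713.8571 ms
Proportion correct = 7/9
IES = 713.8571 / (7/9) = 917.816 ms

917.8 ms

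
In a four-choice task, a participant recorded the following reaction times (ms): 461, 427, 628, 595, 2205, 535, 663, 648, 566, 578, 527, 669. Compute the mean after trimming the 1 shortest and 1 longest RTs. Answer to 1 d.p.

587.0 ms

Sorted: 427, 461, 527, 535, 566, 578, 595, 628, 648, 663, 669, 2205
Drop lowest 1 (427) and highest 1 (2205)
Remaining (n=10): Σ = 5870, mean = 5870/10 = 587.000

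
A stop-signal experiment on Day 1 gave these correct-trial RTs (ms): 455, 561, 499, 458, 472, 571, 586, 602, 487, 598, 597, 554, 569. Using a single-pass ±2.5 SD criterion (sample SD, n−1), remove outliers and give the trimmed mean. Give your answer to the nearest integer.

539 ms

n = 13, ΣRT = 7009, M = 539.154
Σ(x−M)² = 38065.69; s = √(38065.69/12) = 56.322
Cutoffs: 539.154 ± 2.5·56.322 → [398.3, 680.0]
No RTs fall outside the cutoffs; all 13 retained. Mean = 7009/13 = 539.154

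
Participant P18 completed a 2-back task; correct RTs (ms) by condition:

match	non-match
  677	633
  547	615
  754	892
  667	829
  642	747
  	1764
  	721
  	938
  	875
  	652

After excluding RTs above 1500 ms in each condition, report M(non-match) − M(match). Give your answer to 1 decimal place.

109.5 ms

non-match: exclude 1764
M(match) = 3287/5 = 657.400
M(non-match) = 6902/9 = 766.889
Difference = 766.889 − 657.400 = 109.489 ms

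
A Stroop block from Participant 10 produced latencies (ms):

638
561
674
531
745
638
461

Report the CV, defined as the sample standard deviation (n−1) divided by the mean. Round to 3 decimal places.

0.157

n = 7, Σ = 4248, M = 606.8571
Σ(x−M)² = 54662.857; s = √(54662.857/6) = 95.4488
CV = 95.4488 / 606.8571 = 0.15728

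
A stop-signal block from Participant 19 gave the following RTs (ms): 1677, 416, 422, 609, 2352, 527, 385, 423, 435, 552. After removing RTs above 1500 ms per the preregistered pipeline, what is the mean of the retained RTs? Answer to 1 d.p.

471.1 ms

Excluded: 1677, 2352
Retained (n=8): Σ = 3769
Mean = 3769/8 = 471.1250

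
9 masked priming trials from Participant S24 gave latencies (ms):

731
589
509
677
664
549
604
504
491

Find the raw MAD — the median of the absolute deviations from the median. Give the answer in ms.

80 ms

Sorted: 491, 504, 509, 549, 589, 604, 664, 677, 731 → median = 589
|x − 589|: 142, 0, 80, 88, 75, 40, 15, 85, 98
Sorted deviations: 0, 15, 40, 75, 80, 85, 88, 98, 142 → MAD = 80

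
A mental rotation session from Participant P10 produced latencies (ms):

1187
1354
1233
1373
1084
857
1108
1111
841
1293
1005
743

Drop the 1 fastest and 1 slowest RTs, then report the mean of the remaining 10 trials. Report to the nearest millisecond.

Sorted: 743, 841, 857, 1005, 1084, 1108, 1111, 1187, 1233, 1293, 1354, 1373
Drop lowest 1 (743) and highest 1 (1373)
Remaining (n=10): Σ = 11073, mean = 11073/10 = 1107.300

1107 ms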